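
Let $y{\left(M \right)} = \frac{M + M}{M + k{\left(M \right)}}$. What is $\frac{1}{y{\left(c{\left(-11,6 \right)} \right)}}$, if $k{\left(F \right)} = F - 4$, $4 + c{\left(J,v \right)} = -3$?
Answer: $\frac{9}{7} \approx 1.2857$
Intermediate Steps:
$c{\left(J,v \right)} = -7$ ($c{\left(J,v \right)} = -4 - 3 = -7$)
$k{\left(F \right)} = -4 + F$ ($k{\left(F \right)} = F - 4 = -4 + F$)
$y{\left(M \right)} = \frac{2 M}{-4 + 2 M}$ ($y{\left(M \right)} = \frac{M + M}{M + \left(-4 + M\right)} = \frac{2 M}{-4 + 2 M}$)
$\frac{1}{y{\left(c{\left(-11,6 \right)} \right)}} = \frac{1}{\left(-7\right) \frac{1}{-2 - 7}} = \frac{1}{\left(-7\right) \frac{1}{-9}} = \frac{1}{\left(-7\right) \left(- \frac{1}{9}\right)} = \frac{1}{\frac{7}{9}} = \frac{9}{7}$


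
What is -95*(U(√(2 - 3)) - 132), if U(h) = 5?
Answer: 12065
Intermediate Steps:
-95*(U(√(2 - 3)) - 132) = -95*(5 - 132) = -95*(-127) = 12065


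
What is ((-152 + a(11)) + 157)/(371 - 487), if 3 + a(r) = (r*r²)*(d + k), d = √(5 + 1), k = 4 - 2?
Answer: -666/29 - 1331*√6/116 ≈ -51.071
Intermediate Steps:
k = 2
d = √6 ≈ 2.4495
a(r) = -3 + r³*(2 + √6) (a(r) = -3 + (r*r²)*(√6 + 2) = -3 + r³*(2 + √6))
((-152 + a(11)) + 157)/(371 - 487) = ((-152 + (-3 + 2*11³ + √6*11³)) + 157)/(371 - 487) = ((-152 + (-3 + 2*1331 + √6*1331)) + 157)/(-116) = ((-152 + (-3 + 2662 + 1331*√6)) + 157)*(-1/116) = ((-152 + (2659 + 1331*√6)) + 157)*(-1/116) = ((2507 + 1331*√6) + 157)*(-1/116) = (2664 + 1331*√6)*(-1/116) = -666/29 - 1331*√6/116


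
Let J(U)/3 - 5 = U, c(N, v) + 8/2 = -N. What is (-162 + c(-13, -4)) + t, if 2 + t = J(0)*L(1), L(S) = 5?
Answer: -80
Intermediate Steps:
c(N, v) = -4 - N
J(U) = 15 + 3*U
t = 73 (t = -2 + (15 + 3*0)*5 = -2 + (15 + 0)*5 = -2 + 15*5 = -2 + 75 = 73)
(-162 + c(-13, -4)) + t = (-162 + (-4 - 1*(-13))) + 73 = (-162 + (-4 + 13)) + 73 = (-162 + 9) + 73 = -153 + 73 = -80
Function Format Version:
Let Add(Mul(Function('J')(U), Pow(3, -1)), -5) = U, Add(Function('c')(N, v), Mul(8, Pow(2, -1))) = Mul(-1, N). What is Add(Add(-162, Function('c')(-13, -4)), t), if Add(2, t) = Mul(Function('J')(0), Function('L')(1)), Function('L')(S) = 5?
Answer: -80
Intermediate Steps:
Function('c')(N, v) = Add(-4, Mul(-1, N))
Function('J')(U) = Add(15, Mul(3, U))
t = 73 (t = Add(-2, Mul(Add(15, Mul(3, 0)), 5)) = Add(-2, Mul(Add(15, 0), 5)) = Add(-2, Mul(15, 5)) = Add(-2, 75) = 73)
Add(Add(-162, Function('c')(-13, -4)), t) = Add(Add(-162, Add(-4, Mul(-1, -13))), 73) = Add(Add(-162, Add(-4, 13)), 73) = Add(Add(-162, 9), 73) = Add(-153, 73) = -80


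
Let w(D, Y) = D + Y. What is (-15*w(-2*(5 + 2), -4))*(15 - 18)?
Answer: -810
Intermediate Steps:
(-15*w(-2*(5 + 2), -4))*(15 - 18) = (-15*(-2*(5 + 2) - 4))*(15 - 18) = -15*(-2*7 - 4)*(-3) = -15*(-14 - 4)*(-3) = -15*(-18)*(-3) = 270*(-3) = -810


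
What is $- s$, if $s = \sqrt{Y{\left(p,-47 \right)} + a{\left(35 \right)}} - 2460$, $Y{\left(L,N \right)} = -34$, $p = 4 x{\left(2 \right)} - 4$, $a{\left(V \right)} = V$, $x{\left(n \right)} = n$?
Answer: $2459$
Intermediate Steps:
$p = 4$ ($p = 4 \cdot 2 - 4 = 8 - 4 = 4$)
$s = -2459$ ($s = \sqrt{-34 + 35} - 2460 = \sqrt{1} - 2460 = 1 - 2460 = -2459$)
$- s = \left(-1\right) \left(-2459\right) = 2459$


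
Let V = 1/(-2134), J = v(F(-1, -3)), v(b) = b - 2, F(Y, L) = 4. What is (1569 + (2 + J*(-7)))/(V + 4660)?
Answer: 1107546/3314813 ≈ 0.33412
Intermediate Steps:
v(b) = -2 + b
J = 2 (J = -2 + 4 = 2)
V = -1/2134 ≈ -0.00046860
(1569 + (2 + J*(-7)))/(V + 4660) = (1569 + (2 + 2*(-7)))/(-1/2134 + 4660) = (1569 + (2 - 14))/(9944439/2134) = (1569 - 12)*(2134/9944439) = 1557*(2134/9944439) = 1107546/3314813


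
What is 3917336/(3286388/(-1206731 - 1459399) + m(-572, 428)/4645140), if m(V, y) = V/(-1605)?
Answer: -648880531084913725800/204179157530477 ≈ -3.1780e+6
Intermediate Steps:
m(V, y) = -V/1605 (m(V, y) = V*(-1/1605) = -V/1605)
3917336/(3286388/(-1206731 - 1459399) + m(-572, 428)/4645140) = 3917336/(3286388/(-1206731 - 1459399) - 1/1605*(-572)/4645140) = 3917336/(3286388/(-2666130) + (572/1605)*(1/4645140)) = 3917336/(3286388*(-1/2666130) + 143/1863862425) = 3917336/(-1643194/1333065 + 143/1863862425) = 3917336/(-204179157530477/165643317572175) = 3917336*(-165643317572175/204179157530477) = -648880531084913725800/204179157530477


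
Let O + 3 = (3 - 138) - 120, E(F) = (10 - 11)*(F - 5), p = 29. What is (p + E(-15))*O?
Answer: -12642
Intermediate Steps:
E(F) = 5 - F (E(F) = -(-5 + F) = 5 - F)
O = -258 (O = -3 + ((3 - 138) - 120) = -3 + (-135 - 120) = -3 - 255 = -258)
(p + E(-15))*O = (29 + (5 - 1*(-15)))*(-258) = (29 + (5 + 15))*(-258) = (29 + 20)*(-258) = 49*(-258) = -12642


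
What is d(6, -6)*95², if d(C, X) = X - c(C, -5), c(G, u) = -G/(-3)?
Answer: -72200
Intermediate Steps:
c(G, u) = G/3 (c(G, u) = -G*(-1)/3 = -(-1)*G/3 = G/3)
d(C, X) = X - C/3
d(6, -6)*95² = (-6 - ⅓*6)*95² = (-6 - 2)*9025 = -8*9025 = -72200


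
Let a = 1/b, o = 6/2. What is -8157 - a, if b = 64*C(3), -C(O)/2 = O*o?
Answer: -9396863/1152 ≈ -8157.0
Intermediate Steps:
o = 3 (o = 6*(½) = 3)
C(O) = -6*O (C(O) = -2*O*3 = -6*O)
b = -1152 (b = 64*(-6*3) = 64*(-18) = -1152)
a = -1/1152 (a = 1/(-1152) = -1/1152 ≈ -0.00086806)
-8157 - a = -8157 - 1*(-1/1152) = -8157 + 1/1152 = -9396863/1152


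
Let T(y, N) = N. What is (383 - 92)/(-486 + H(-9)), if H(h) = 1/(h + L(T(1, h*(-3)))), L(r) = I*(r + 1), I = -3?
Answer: -27063/45199 ≈ -0.59875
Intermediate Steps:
L(r) = -3 - 3*r (L(r) = -3*(r + 1) = -3*(1 + r) = -3 - 3*r)
H(h) = 1/(-3 + 10*h) (H(h) = 1/(h + (-3 - 3*h*(-3))) = 1/(h + (-3 - (-9)*h)) = 1/(h + (-3 + 9*h)) = 1/(-3 + 10*h))
(383 - 92)/(-486 + H(-9)) = (383 - 92)/(-486 + 1/(-3 + 10*(-9))) = 291/(-486 + 1/(-3 - 90)) = 291/(-486 + 1/(-93)) = 291/(-486 - 1/93) = 291/(-45199/93) = 291*(-93/45199) = -27063/45199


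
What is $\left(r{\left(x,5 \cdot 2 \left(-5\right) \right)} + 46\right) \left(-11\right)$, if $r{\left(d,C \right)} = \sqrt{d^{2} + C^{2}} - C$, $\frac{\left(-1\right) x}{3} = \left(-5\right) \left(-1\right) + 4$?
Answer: $-1056 - 11 \sqrt{3229} \approx -1681.1$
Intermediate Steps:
$x = -27$ ($x = - 3 \left(\left(-5\right) \left(-1\right) + 4\right) = - 3 \left(5 + 4\right) = \left(-3\right) 9 = -27$)
$r{\left(d,C \right)} = \sqrt{C^{2} + d^{2}} - C$
$\left(r{\left(x,5 \cdot 2 \left(-5\right) \right)} + 46\right) \left(-11\right) = \left(\left(\sqrt{\left(5 \cdot 2 \left(-5\right)\right)^{2} + \left(-27\right)^{2}} - 5 \cdot 2 \left(-5\right)\right) + 46\right) \left(-11\right) = \left(\left(\sqrt{\left(10 \left(-5\right)\right)^{2} + 729} - 10 \left(-5\right)\right) + 46\right) \left(-11\right) = \left(\left(\sqrt{\left(-50\right)^{2} + 729} - -50\right) + 46\right) \left(-11\right) = \left(\left(\sqrt{2500 + 729} + 50\right) + 46\right) \left(-11\right) = \left(\left(\sqrt{3229} + 50\right) + 46\right) \left(-11\right) = \left(\left(50 + \sqrt{3229}\right) + 46\right) \left(-11\right) = \left(96 + \sqrt{3229}\right) \left(-11\right) = -1056 - 11 \sqrt{3229}$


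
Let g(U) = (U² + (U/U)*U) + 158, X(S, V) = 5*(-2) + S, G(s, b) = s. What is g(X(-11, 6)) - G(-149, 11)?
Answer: 727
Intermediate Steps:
X(S, V) = -10 + S
g(U) = 158 + U + U² (g(U) = (U² + 1*U) + 158 = (U² + U) + 158 = (U + U²) + 158 = 158 + U + U²)
g(X(-11, 6)) - G(-149, 11) = (158 + (-10 - 11) + (-10 - 11)²) - 1*(-149) = (158 - 21 + (-21)²) + 149 = (158 - 21 + 441) + 149 = 578 + 149 = 727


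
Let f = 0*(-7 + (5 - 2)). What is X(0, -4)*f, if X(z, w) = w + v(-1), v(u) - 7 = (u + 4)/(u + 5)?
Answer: 0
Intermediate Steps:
v(u) = 7 + (4 + u)/(5 + u) (v(u) = 7 + (u + 4)/(u + 5) = 7 + (4 + u)/(5 + u))
X(z, w) = 31/4 + w (X(z, w) = w + (39 + 8*(-1))/(5 - 1) = w + (39 - 8)/4 = w + (¼)*31 = w + 31/4 = 31/4 + w)
f = 0 (f = 0*(-7 + 3) = 0*(-4) = 0)
X(0, -4)*f = (31/4 - 4)*0 = (15/4)*0 = 0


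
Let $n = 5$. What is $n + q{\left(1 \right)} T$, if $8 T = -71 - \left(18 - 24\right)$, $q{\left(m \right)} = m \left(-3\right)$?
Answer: $\frac{235}{8} \approx 29.375$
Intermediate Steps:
$q{\left(m \right)} = - 3 m$
$T = - \frac{65}{8}$ ($T = \frac{-71 - \left(18 - 24\right)}{8} = \frac{-71 - -6}{8} = \frac{-71 + 6}{8} = \frac{1}{8} \left(-65\right) = - \frac{65}{8} \approx -8.125$)
$n + q{\left(1 \right)} T = 5 + \left(-3\right) 1 \left(- \frac{65}{8}\right) = 5 - - \frac{195}{8} = 5 + \frac{195}{8} = \frac{235}{8}$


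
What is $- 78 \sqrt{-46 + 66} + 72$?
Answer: $72 - 156 \sqrt{5} \approx -276.83$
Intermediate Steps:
$- 78 \sqrt{-46 + 66} + 72 = - 78 \sqrt{20} + 72 = - 78 \cdot 2 \sqrt{5} + 72 = - 156 \sqrt{5} + 72 = 72 - 156 \sqrt{5}$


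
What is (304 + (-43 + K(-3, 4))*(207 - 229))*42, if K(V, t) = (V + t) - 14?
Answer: 64512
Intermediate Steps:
K(V, t) = -14 + V + t
(304 + (-43 + K(-3, 4))*(207 - 229))*42 = (304 + (-43 + (-14 - 3 + 4))*(207 - 229))*42 = (304 + (-43 - 13)*(-22))*42 = (304 - 56*(-22))*42 = (304 + 1232)*42 = 1536*42 = 64512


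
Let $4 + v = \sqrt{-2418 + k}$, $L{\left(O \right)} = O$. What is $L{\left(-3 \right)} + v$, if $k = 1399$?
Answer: $-7 + i \sqrt{1019} \approx -7.0 + 31.922 i$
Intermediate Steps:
$v = -4 + i \sqrt{1019}$ ($v = -4 + \sqrt{-2418 + 1399} = -4 + \sqrt{-1019} = -4 + i \sqrt{1019} \approx -4.0 + 31.922 i$)
$L{\left(-3 \right)} + v = -3 - \left(4 - i \sqrt{1019}\right) = -7 + i \sqrt{1019}$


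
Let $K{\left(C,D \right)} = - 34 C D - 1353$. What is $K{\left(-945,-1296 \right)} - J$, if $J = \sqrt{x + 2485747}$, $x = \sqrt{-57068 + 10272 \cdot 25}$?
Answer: $-41641833 - \sqrt{2485747 + 2 \sqrt{49933}} \approx -4.1643 \cdot 10^{7}$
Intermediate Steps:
$x = 2 \sqrt{49933}$ ($x = \sqrt{-57068 + 256800} = \sqrt{199732} = 2 \sqrt{49933} \approx 446.91$)
$K{\left(C,D \right)} = -1353 - 34 C D$ ($K{\left(C,D \right)} = - 34 C D - 1353 = -1353 - 34 C D$)
$J = \sqrt{2485747 + 2 \sqrt{49933}}$ ($J = \sqrt{2 \sqrt{49933} + 2485747} = \sqrt{2485747 + 2 \sqrt{49933}} \approx 1576.8$)
$K{\left(-945,-1296 \right)} - J = \left(-1353 - \left(-32130\right) \left(-1296\right)\right) - \sqrt{2485747 + 2 \sqrt{49933}} = \left(-1353 - 41640480\right) - \sqrt{2485747 + 2 \sqrt{49933}} = -41641833 - \sqrt{2485747 + 2 \sqrt{49933}}$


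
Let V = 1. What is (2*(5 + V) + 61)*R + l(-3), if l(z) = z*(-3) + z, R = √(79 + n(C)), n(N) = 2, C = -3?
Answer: 663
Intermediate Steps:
R = 9 (R = √(79 + 2) = √81 = 9)
l(z) = -2*z (l(z) = -3*z + z = -2*z)
(2*(5 + V) + 61)*R + l(-3) = (2*(5 + 1) + 61)*9 - 2*(-3) = (2*6 + 61)*9 + 6 = (12 + 61)*9 + 6 = 73*9 + 6 = 657 + 6 = 663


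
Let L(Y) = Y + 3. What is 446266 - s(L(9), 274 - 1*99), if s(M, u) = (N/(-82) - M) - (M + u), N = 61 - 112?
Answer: 36610079/82 ≈ 4.4646e+5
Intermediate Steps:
L(Y) = 3 + Y
N = -51
s(M, u) = 51/82 - u - 2*M (s(M, u) = (-51/(-82) - M) - (M + u) = (-51*(-1/82) - M) + (-M - u) = (51/82 - M) + (-M - u) = 51/82 - u - 2*M)
446266 - s(L(9), 274 - 1*99) = 446266 - (51/82 - (274 - 1*99) - 2*(3 + 9)) = 446266 - (51/82 - (274 - 99) - 2*12) = 446266 - (51/82 - 1*175 - 24) = 446266 - (51/82 - 175 - 24) = 446266 - 1*(-16267/82) = 446266 + 16267/82 = 36610079/82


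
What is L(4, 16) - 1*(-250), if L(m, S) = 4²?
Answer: 266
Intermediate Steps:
L(m, S) = 16
L(4, 16) - 1*(-250) = 16 - 1*(-250) = 16 + 250 = 266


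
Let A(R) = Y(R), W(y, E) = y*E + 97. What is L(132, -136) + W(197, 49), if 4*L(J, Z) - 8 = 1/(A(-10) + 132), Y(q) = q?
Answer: 4758977/488 ≈ 9752.0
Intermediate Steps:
W(y, E) = 97 + E*y (W(y, E) = E*y + 97 = 97 + E*y)
A(R) = R
L(J, Z) = 977/488 (L(J, Z) = 2 + 1/(4*(-10 + 132)) = 2 + (¼)/122 = 2 + (¼)*(1/122) = 2 + 1/488 = 977/488)
L(132, -136) + W(197, 49) = 977/488 + (97 + 49*197) = 977/488 + (97 + 9653) = 977/488 + 9750 = 4758977/488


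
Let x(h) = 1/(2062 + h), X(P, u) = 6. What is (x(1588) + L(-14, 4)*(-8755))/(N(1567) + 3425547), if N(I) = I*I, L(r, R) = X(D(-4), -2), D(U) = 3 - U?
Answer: -191734499/21465781400 ≈ -0.0089321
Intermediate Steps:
L(r, R) = 6
N(I) = I²
(x(1588) + L(-14, 4)*(-8755))/(N(1567) + 3425547) = (1/(2062 + 1588) + 6*(-8755))/(1567² + 3425547) = (1/3650 - 52530)/(2455489 + 3425547) = (1/3650 - 52530)/5881036 = -191734499/3650*1/5881036 = -191734499/21465781400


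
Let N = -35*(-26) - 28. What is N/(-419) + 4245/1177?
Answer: 740541/493163 ≈ 1.5016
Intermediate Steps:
N = 882 (N = 910 - 28 = 882)
N/(-419) + 4245/1177 = 882/(-419) + 4245/1177 = 882*(-1/419) + 4245*(1/1177) = -882/419 + 4245/1177 = 740541/493163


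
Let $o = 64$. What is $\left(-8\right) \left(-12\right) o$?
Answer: $6144$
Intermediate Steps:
$\left(-8\right) \left(-12\right) o = \left(-8\right) \left(-12\right) 64 = 96 \cdot 64 = 6144$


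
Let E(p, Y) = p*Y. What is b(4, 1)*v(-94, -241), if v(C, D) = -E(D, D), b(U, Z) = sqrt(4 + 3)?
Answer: -58081*sqrt(7) ≈ -1.5367e+5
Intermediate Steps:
b(U, Z) = sqrt(7)
E(p, Y) = Y*p
v(C, D) = -D**2 (v(C, D) = -D*D = -D**2)
b(4, 1)*v(-94, -241) = sqrt(7)*(-1*(-241)**2) = sqrt(7)*(-1*58081) = sqrt(7)*(-58081) = -58081*sqrt(7)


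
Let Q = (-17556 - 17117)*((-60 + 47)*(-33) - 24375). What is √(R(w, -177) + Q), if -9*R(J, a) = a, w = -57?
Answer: √7472517099/3 ≈ 28815.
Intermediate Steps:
R(J, a) = -a/9
Q = 830279658 (Q = -34673*(-13*(-33) - 24375) = -34673*(429 - 24375) = -34673*(-23946) = 830279658)
√(R(w, -177) + Q) = √(-⅑*(-177) + 830279658) = √(59/3 + 830279658) = √(2490839033/3) = √7472517099/3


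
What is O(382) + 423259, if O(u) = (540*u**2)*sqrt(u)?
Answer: 423259 + 78798960*sqrt(382) ≈ 1.5405e+9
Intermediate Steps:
O(u) = 540*u**(5/2)
O(382) + 423259 = 540*382**(5/2) + 423259 = 540*(145924*sqrt(382)) + 423259 = 78798960*sqrt(382) + 423259 = 423259 + 78798960*sqrt(382)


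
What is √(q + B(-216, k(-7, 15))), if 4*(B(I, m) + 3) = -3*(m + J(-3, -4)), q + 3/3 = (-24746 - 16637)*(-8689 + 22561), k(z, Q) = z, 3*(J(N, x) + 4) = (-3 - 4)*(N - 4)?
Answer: 2*I*√143516246 ≈ 23960.0*I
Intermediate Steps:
J(N, x) = 16/3 - 7*N/3 (J(N, x) = -4 + ((-3 - 4)*(N - 4))/3 = -4 + (-7*(-4 + N))/3 = -4 + (28 - 7*N)/3 = -4 + (28/3 - 7*N/3) = 16/3 - 7*N/3)
q = -574064977 (q = -1 + (-24746 - 16637)*(-8689 + 22561) = -1 - 41383*13872 = -1 - 574064976 = -574064977)
B(I, m) = -49/4 - 3*m/4 (B(I, m) = -3 + (-3*(m + (16/3 - 7/3*(-3))))/4 = -3 + (-3*(m + (16/3 + 7)))/4 = -3 + (-3*(m + 37/3))/4 = -3 + (-3*(37/3 + m))/4 = -3 + (-37 - 3*m)/4 = -3 + (-37/4 - 3*m/4) = -49/4 - 3*m/4)
√(q + B(-216, k(-7, 15))) = √(-574064977 + (-49/4 - ¾*(-7))) = √(-574064977 + (-49/4 + 21/4)) = √(-574064977 - 7) = √(-574064984) = 2*I*√143516246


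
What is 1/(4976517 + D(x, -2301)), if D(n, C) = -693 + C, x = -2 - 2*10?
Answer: 1/4973523 ≈ 2.0106e-7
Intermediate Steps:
x = -22 (x = -2 - 20 = -22)
1/(4976517 + D(x, -2301)) = 1/(4976517 + (-693 - 2301)) = 1/(4976517 - 2994) = 1/4973523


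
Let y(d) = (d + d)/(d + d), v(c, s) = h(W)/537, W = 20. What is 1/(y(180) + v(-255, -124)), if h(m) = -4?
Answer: 537/533 ≈ 1.0075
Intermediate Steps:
v(c, s) = -4/537
y(d) = 1 (y(d) = (2*d)/((2*d)) = (2*d)*(1/(2*d)) = 1)
1/(y(180) + v(-255, -124)) = 1/(1 - 4/537) = 1/(533/537) = 537/533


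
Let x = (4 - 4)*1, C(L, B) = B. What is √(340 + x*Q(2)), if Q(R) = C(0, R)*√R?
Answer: 2*√85 ≈ 18.439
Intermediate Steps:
Q(R) = R^(3/2) (Q(R) = R*√R = R^(3/2))
x = 0 (x = 0*1 = 0)
√(340 + x*Q(2)) = √(340 + 0*2^(3/2)) = √(340 + 0*(2*√2)) = √(340 + 0) = √340 = 2*√85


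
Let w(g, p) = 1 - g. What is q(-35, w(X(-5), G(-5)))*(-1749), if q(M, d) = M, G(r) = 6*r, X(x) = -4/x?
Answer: 61215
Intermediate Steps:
q(-35, w(X(-5), G(-5)))*(-1749) = -35*(-1749) = 61215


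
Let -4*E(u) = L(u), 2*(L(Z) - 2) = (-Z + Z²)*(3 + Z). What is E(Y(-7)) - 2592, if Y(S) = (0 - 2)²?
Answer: -2603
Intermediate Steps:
Y(S) = 4 (Y(S) = (-2)² = 4)
L(Z) = 2 + (3 + Z)*(Z² - Z)/2 (L(Z) = 2 + ((-Z + Z²)*(3 + Z))/2 = 2 + ((Z² - Z)*(3 + Z))/2 = 2 + ((3 + Z)*(Z² - Z))/2 = 2 + (3 + Z)*(Z² - Z)/2)
E(u) = -½ - u²/4 - u³/8 + 3*u/8 (E(u) = -(2 + u² + u³/2 - 3*u/2)/4 = -½ - u²/4 - u³/8 + 3*u/8)
E(Y(-7)) - 2592 = (-½ - ¼*4² - ⅛*4³ + (3/8)*4) - 2592 = (-½ - ¼*16 - ⅛*64 + 3/2) - 2592 = (-½ - 4 - 8 + 3/2) - 2592 = -11 - 2592 = -2603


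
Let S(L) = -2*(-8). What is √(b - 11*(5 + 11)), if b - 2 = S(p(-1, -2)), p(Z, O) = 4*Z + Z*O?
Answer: I*√158 ≈ 12.57*I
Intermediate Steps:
p(Z, O) = 4*Z + O*Z
S(L) = 16
b = 18 (b = 2 + 16 = 18)
√(b - 11*(5 + 11)) = √(18 - 11*(5 + 11)) = √(18 - 11*16) = √(18 - 176) = √(-158) = I*√158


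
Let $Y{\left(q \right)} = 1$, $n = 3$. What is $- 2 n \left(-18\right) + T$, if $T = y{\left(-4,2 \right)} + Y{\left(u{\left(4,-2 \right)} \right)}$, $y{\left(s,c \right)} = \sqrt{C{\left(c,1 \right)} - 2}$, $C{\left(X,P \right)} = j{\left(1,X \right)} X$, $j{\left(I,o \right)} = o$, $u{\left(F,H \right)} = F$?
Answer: $109 + \sqrt{2} \approx 110.41$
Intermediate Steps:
$C{\left(X,P \right)} = X^{2}$ ($C{\left(X,P \right)} = X X = X^{2}$)
$y{\left(s,c \right)} = \sqrt{-2 + c^{2}}$ ($y{\left(s,c \right)} = \sqrt{c^{2} - 2} = \sqrt{-2 + c^{2}}$)
$T = 1 + \sqrt{2}$ ($T = \sqrt{-2 + 2^{2}} + 1 = \sqrt{-2 + 4} + 1 = \sqrt{2} + 1 = 1 + \sqrt{2} \approx 2.4142$)
$- 2 n \left(-18\right) + T = \left(-2\right) 3 \left(-18\right) + \left(1 + \sqrt{2}\right) = \left(-6\right) \left(-18\right) + \left(1 + \sqrt{2}\right) = 108 + \left(1 + \sqrt{2}\right) = 109 + \sqrt{2}$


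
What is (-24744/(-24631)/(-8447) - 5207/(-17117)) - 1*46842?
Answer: -166818725761339547/3561329761669 ≈ -46842.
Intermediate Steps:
(-24744/(-24631)/(-8447) - 5207/(-17117)) - 1*46842 = (-24744*(-1/24631)*(-1/8447) - 5207*(-1/17117)) - 46842 = ((24744/24631)*(-1/8447) + 5207/17117) - 46842 = (-24744/208058057 + 5207/17117) - 46842 = 1082934759751/3561329761669 - 46842 = -166818725761339547/3561329761669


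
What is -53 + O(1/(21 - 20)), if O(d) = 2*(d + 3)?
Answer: -45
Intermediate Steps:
O(d) = 6 + 2*d (O(d) = 2*(3 + d) = 6 + 2*d)
-53 + O(1/(21 - 20)) = -53 + (6 + 2/(21 - 20)) = -53 + (6 + 2/1) = -53 + (6 + 2*1) = -53 + (6 + 2) = -53 + 8 = -45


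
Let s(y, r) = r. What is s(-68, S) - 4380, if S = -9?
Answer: -4389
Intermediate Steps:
s(-68, S) - 4380 = -9 - 4380 = -4389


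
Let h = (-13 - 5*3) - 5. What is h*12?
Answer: -396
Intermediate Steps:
h = -33 (h = (-13 - 15) - 5 = -28 - 5 = -33)
h*12 = -33*12 = -396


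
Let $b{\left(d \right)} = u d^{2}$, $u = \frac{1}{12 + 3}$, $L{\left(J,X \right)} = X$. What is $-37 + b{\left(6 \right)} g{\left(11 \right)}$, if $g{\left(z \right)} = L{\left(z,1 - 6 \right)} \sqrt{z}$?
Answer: $-37 - 12 \sqrt{11} \approx -76.8$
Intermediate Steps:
$g{\left(z \right)} = - 5 \sqrt{z}$ ($g{\left(z \right)} = \left(1 - 6\right) \sqrt{z} = - 5 \sqrt{z}$)
$u = \frac{1}{15} \approx 0.066667$
$b{\left(d \right)} = \frac{d^{2}}{15}$
$-37 + b{\left(6 \right)} g{\left(11 \right)} = -37 + \frac{6^{2}}{15} \left(- 5 \sqrt{11}\right) = -37 + \frac{1}{15} \cdot 36 \left(- 5 \sqrt{11}\right) = -37 + \frac{12 \left(- 5 \sqrt{11}\right)}{5} = -37 - 12 \sqrt{11}$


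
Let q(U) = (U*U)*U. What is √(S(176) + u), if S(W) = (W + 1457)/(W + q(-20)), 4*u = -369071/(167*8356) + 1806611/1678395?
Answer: I*√836443673451143795873837670/381765504505020 ≈ 0.075757*I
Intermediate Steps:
u = 1901592012127/9368478638160 (u = (-369071/(167*8356) + 1806611/1678395)/4 = (-369071/1395452 + 1806611*(1/1678395))/4 = (-369071*1/1395452 + 1806611/1678395)/4 = (-369071/1395452 + 1806611/1678395)/4 = (¼)*(1901592012127/2342119659540) = 1901592012127/9368478638160 ≈ 0.20298)
q(U) = U³ (q(U) = U²*U = U³)
S(W) = (1457 + W)/(-8000 + W) (S(W) = (W + 1457)/(W + (-20)³) = (1457 + W)/(W - 8000) = (1457 + W)/(-8000 + W))
√(S(176) + u) = √((1457 + 176)/(-8000 + 176) + 1901592012127/9368478638160) = √(1633/(-7824) + 1901592012127/9368478638160) = √(-1/7824*1633 + 1901592012127/9368478638160) = √(-1633/7824 + 1901592012127/9368478638160) = √(-4381976179517/763531009010040) = I*√836443673451143795873837670/381765504505020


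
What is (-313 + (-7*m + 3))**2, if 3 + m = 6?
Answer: 109561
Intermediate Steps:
m = 3 (m = -3 + 6 = 3)
(-313 + (-7*m + 3))**2 = (-313 + (-7*3 + 3))**2 = (-313 + (-21 + 3))**2 = (-313 - 18)**2 = (-331)**2 = 109561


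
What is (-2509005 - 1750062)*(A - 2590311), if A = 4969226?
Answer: -10131958372305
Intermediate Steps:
(-2509005 - 1750062)*(A - 2590311) = (-2509005 - 1750062)*(4969226 - 2590311) = -4259067*2378915 = -10131958372305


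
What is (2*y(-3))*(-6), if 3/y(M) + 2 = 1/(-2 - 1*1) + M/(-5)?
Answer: 270/13 ≈ 20.769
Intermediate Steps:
y(M) = 3/(-7/3 - M/5) (y(M) = 3/(-2 + (1/(-2 - 1*1) + M/(-5))) = 3/(-2 + (1/(-2 - 1) + M*(-1/5))) = 3/(-2 + (1/(-3) - M/5)) = 3/(-2 + (1*(-1/3) - M/5)) = 3/(-2 + (-1/3 - M/5)) = 3/(-7/3 - M/5))
(2*y(-3))*(-6) = (2*(-45/(35 + 3*(-3))))*(-6) = (2*(-45/(35 - 9)))*(-6) = (2*(-45/26))*(-6) = -45/13*(-6) = 270/13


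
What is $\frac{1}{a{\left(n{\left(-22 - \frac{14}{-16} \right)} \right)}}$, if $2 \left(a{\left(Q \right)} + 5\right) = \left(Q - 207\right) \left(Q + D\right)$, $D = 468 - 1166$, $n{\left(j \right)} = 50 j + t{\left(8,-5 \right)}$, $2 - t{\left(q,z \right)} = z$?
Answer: $\frac{32}{35119565} \approx 9.1117 \cdot 10^{-7}$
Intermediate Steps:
$t{\left(q,z \right)} = 2 - z$
$n{\left(j \right)} = 7 + 50 j$ ($n{\left(j \right)} = 50 j + \left(2 - -5\right) = 50 j + \left(2 + 5\right) = 50 j + 7 = 7 + 50 j$)
$D = -698$
$a{\left(Q \right)} = -5 + \frac{\left(-698 + Q\right) \left(-207 + Q\right)}{2}$ ($a{\left(Q \right)} = -5 + \frac{\left(Q - 207\right) \left(Q - 698\right)}{2} = -5 + \frac{\left(-207 + Q\right) \left(-698 + Q\right)}{2} = -5 + \frac{\left(-698 + Q\right) \left(-207 + Q\right)}{2}$)
$\frac{1}{a{\left(n{\left(-22 - \frac{14}{-16} \right)} \right)}} = \frac{1}{72238 + \frac{\left(7 + 50 \left(-22 - \frac{14}{-16}\right)\right)^{2}}{2} - \frac{905 \left(7 + 50 \left(-22 - \frac{14}{-16}\right)\right)}{2}} = \frac{1}{72238 + \frac{\left(7 + 50 \left(-22 - - \frac{7}{8}\right)\right)^{2}}{2} - \frac{905 \left(7 + 50 \left(-22 - - \frac{7}{8}\right)\right)}{2}} = \frac{1}{72238 + \frac{\left(7 + 50 \left(-22 + \frac{7}{8}\right)\right)^{2}}{2} - \frac{905 \left(7 + 50 \left(-22 + \frac{7}{8}\right)\right)}{2}} = \frac{1}{72238 + \frac{\left(7 + 50 \left(- \frac{169}{8}\right)\right)^{2}}{2} - \frac{905 \left(7 + 50 \left(- \frac{169}{8}\right)\right)}{2}} = \frac{1}{72238 + \frac{\left(7 - \frac{4225}{4}\right)^{2}}{2} - \frac{905 \left(7 - \frac{4225}{4}\right)}{2}} = \frac{1}{72238 + \frac{\left(- \frac{4197}{4}\right)^{2}}{2} - - \frac{3798285}{8}} = \frac{1}{72238 + \frac{1}{2} \cdot \frac{17614809}{16} + \frac{3798285}{8}} = \frac{1}{72238 + \frac{17614809}{32} + \frac{3798285}{8}} = \frac{1}{\frac{35119565}{32}} = \frac{32}{35119565}$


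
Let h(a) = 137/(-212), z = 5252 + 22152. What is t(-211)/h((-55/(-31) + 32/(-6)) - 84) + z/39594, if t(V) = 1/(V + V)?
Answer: 398182196/572271879 ≈ 0.69579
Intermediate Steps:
t(V) = 1/(2*V)
z = 27404
h(a) = -137/212 (h(a) = 137*(-1/212) = -137/212)
t(-211)/h((-55/(-31) + 32/(-6)) - 84) + z/39594 = ((½)/(-211))/(-137/212) + 27404/39594 = ((½)*(-1/211))*(-212/137) + 27404*(1/39594) = -1/422*(-212/137) + 13702/19797 = 106/28907 + 13702/19797 = 398182196/572271879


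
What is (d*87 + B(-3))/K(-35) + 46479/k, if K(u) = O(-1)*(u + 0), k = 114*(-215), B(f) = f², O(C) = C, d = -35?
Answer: -1013855/11438 ≈ -88.639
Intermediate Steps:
k = -24510
K(u) = -u (K(u) = -(u + 0) = -u)
(d*87 + B(-3))/K(-35) + 46479/k = (-35*87 + (-3)²)/((-1*(-35))) + 46479/(-24510) = (-3045 + 9)/35 + 46479*(-1/24510) = -3036*1/35 - 15493/8170 = -3036/35 - 15493/8170 = -1013855/11438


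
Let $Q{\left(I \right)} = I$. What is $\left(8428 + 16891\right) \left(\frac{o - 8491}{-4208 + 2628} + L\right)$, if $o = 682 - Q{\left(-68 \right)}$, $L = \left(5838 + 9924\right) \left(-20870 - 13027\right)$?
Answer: $- \frac{21373528187751901}{1580} \approx -1.3528 \cdot 10^{13}$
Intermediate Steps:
$L = -534284514$ ($L = 15762 \left(-33897\right) = -534284514$)
$o = 750$ ($o = 682 - -68 = 682 + 68 = 750$)
$\left(8428 + 16891\right) \left(\frac{o - 8491}{-4208 + 2628} + L\right) = \left(8428 + 16891\right) \left(\frac{750 - 8491}{-4208 + 2628} - 534284514\right) = 25319 \left(- \frac{7741}{-1580} - 534284514\right) = 25319 \left(\left(-7741\right) \left(- \frac{1}{1580}\right) - 534284514\right) = 25319 \left(\frac{7741}{1580} - 534284514\right) = 25319 \left(- \frac{844169524379}{1580}\right) = - \frac{21373528187751901}{1580}$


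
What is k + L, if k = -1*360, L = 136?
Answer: -224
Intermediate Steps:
k = -360
k + L = -360 + 136 = -224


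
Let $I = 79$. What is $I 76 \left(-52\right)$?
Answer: $-312208$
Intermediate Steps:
$I 76 \left(-52\right) = 79 \cdot 76 \left(-52\right) = 6004 \left(-52\right) = -312208$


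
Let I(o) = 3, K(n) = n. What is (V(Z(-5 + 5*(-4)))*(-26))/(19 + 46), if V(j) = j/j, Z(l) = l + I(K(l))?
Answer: -2/5 ≈ -0.40000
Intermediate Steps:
Z(l) = 3 + l (Z(l) = l + 3 = 3 + l)
V(j) = 1
(V(Z(-5 + 5*(-4)))*(-26))/(19 + 46) = (1*(-26))/(19 + 46) = -26/65 = -26*1/65 = -2/5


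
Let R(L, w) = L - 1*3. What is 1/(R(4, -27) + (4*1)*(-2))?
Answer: -⅐ ≈ -0.14286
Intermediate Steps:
R(L, w) = -3 + L (R(L, w) = L - 3 = -3 + L)
1/(R(4, -27) + (4*1)*(-2)) = 1/((-3 + 4) + (4*1)*(-2)) = 1/(1 + 4*(-2)) = 1/(1 - 8) = 1/(-7) = -⅐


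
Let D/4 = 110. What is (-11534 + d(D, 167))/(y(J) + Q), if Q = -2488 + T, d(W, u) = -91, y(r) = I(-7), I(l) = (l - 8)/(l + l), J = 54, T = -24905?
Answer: 54250/127829 ≈ 0.42440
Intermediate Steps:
I(l) = (-8 + l)/(2*l) (I(l) = (-8 + l)/((2*l)) = (-8 + l)*(1/(2*l)) = (-8 + l)/(2*l))
D = 440 (D = 4*110 = 440)
y(r) = 15/14 (y(r) = (½)*(-8 - 7)/(-7) = (½)*(-⅐)*(-15) = 15/14)
Q = -27393 (Q = -2488 - 24905 = -27393)
(-11534 + d(D, 167))/(y(J) + Q) = (-11534 - 91)/(15/14 - 27393) = -11625/(-383487/14) = -11625*(-14/383487) = 54250/127829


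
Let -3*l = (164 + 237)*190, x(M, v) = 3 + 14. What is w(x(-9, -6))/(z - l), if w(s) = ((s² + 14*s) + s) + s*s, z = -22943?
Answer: 147/433 ≈ 0.33949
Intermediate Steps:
x(M, v) = 17
l = -76190/3 (l = -(164 + 237)*190/3 = -401*190/3 = -⅓*76190 = -76190/3 ≈ -25397.)
w(s) = 2*s² + 15*s (w(s) = (s² + 15*s) + s² = 2*s² + 15*s)
w(x(-9, -6))/(z - l) = (17*(15 + 2*17))/(-22943 - 1*(-76190/3)) = (17*(15 + 34))/(-22943 + 76190/3) = (17*49)/(7361/3) = 833*(3/7361) = 147/433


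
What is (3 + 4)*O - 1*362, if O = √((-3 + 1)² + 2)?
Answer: -362 + 7*√6 ≈ -344.85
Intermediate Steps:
O = √6 (O = √((-2)² + 2) = √(4 + 2) = √6 ≈ 2.4495)
(3 + 4)*O - 1*362 = (3 + 4)*√6 - 1*362 = 7*√6 - 362 = -362 + 7*√6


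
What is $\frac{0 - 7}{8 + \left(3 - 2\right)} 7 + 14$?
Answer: $\frac{77}{9} \approx 8.5556$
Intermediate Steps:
$\frac{0 - 7}{8 + \left(3 - 2\right)} 7 + 14 = - \frac{7}{8 + 1} \cdot 7 + 14 = - \frac{7}{9} \cdot 7 + 14 = \left(-7\right) \frac{1}{9} \cdot 7 + 14 = \left(- \frac{7}{9}\right) 7 + 14 = - \frac{49}{9} + 14 = \frac{77}{9}$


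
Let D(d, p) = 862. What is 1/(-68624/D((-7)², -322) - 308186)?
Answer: -431/132862478 ≈ -3.2440e-6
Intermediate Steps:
1/(-68624/D((-7)², -322) - 308186) = 1/(-68624/862 - 308186) = 1/(-68624*1/862 - 308186) = 1/(-34312/431 - 308186) = 1/(-132862478/431) = -431/132862478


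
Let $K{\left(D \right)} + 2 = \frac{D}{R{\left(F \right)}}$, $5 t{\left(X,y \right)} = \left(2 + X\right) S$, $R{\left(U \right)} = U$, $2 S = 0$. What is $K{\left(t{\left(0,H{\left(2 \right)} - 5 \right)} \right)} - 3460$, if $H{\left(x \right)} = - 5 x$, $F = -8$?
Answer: $-3462$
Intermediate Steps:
$S = 0$ ($S = \frac{1}{2} \cdot 0 = 0$)
$t{\left(X,y \right)} = 0$ ($t{\left(X,y \right)} = \frac{\left(2 + X\right) 0}{5} = \frac{1}{5} \cdot 0 = 0$)
$K{\left(D \right)} = -2 - \frac{D}{8}$ ($K{\left(D \right)} = -2 + \frac{D}{-8} = -2 + D \left(- \frac{1}{8}\right) = -2 - \frac{D}{8}$)
$K{\left(t{\left(0,H{\left(2 \right)} - 5 \right)} \right)} - 3460 = \left(-2 - 0\right) - 3460 = \left(-2 + 0\right) - 3460 = -2 - 3460 = -3462$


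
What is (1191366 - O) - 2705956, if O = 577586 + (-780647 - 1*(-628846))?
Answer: -1940375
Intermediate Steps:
O = 425785 (O = 577586 + (-780647 + 628846) = 577586 - 151801 = 425785)
(1191366 - O) - 2705956 = (1191366 - 1*425785) - 2705956 = (1191366 - 425785) - 2705956 = 765581 - 2705956 = -1940375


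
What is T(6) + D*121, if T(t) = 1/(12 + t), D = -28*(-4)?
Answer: 243937/18 ≈ 13552.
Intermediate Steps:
D = 112
T(6) + D*121 = 1/(12 + 6) + 112*121 = 1/18 + 13552 = 243937/18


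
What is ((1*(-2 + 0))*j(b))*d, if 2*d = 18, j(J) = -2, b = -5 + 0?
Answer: 36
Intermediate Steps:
b = -5
d = 9 (d = (½)*18 = 9)
((1*(-2 + 0))*j(b))*d = ((1*(-2 + 0))*(-2))*9 = ((1*(-2))*(-2))*9 = -2*(-2)*9 = 4*9 = 36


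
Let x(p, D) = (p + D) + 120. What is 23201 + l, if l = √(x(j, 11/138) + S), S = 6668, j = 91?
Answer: 23201 + √131005194/138 ≈ 23284.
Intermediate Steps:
x(p, D) = 120 + D + p (x(p, D) = (D + p) + 120 = 120 + D + p)
l = √131005194/138 (l = √((120 + 11/138 + 91) + 6668) = √(29129/138 + 6668) = √(949313/138) = √131005194/138 ≈ 82.940)
23201 + l = 23201 + √131005194/138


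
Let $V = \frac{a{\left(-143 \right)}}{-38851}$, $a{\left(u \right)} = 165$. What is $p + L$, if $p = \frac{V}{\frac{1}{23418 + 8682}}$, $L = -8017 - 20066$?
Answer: $- \frac{1096349133}{38851} \approx -28219.0$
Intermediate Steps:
$L = -28083$
$V = - \frac{165}{38851}$ ($V = \frac{165}{-38851} = 165 \left(- \frac{1}{38851}\right) = - \frac{165}{38851} \approx -0.004247$)
$p = - \frac{5296500}{38851}$ ($p = - \frac{165}{38851 \frac{1}{23418 + 8682}} = - \frac{165}{38851 \cdot \frac{1}{32100}} = - \frac{165 \frac{1}{\frac{1}{32100}}}{38851} = \left(- \frac{165}{38851}\right) 32100 = - \frac{5296500}{38851} \approx -136.33$)
$p + L = - \frac{5296500}{38851} - 28083 = - \frac{1096349133}{38851}$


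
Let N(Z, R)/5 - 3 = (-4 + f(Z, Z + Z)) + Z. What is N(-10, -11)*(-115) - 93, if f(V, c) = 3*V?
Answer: 23482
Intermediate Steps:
N(Z, R) = -5 + 20*Z (N(Z, R) = 15 + 5*((-4 + 3*Z) + Z) = 15 + 5*(-4 + 4*Z) = 15 + (-20 + 20*Z) = -5 + 20*Z)
N(-10, -11)*(-115) - 93 = (-5 + 20*(-10))*(-115) - 93 = (-5 - 200)*(-115) - 93 = -205*(-115) - 93 = 23575 - 93 = 23482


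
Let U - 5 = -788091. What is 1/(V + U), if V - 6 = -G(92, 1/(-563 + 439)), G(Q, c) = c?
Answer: -124/97721919 ≈ -1.2689e-6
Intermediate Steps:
V = 745/124 (V = 6 - 1/(-563 + 439) = 6 - 1/(-124) = 6 - 1*(-1/124) = 6 + 1/124 = 745/124 ≈ 6.0081)
U = -788086 (U = 5 - 788091 = -788086)
1/(V + U) = 1/(745/124 - 788086) = 1/(-97721919/124) = -124/97721919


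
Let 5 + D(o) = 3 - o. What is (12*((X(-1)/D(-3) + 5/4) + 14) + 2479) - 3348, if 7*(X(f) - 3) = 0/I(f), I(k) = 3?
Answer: -650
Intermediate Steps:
D(o) = -2 - o (D(o) = -5 + (3 - o) = -2 - o)
X(f) = 3 (X(f) = 3 + (0/3)/7 = 3 + (0*(⅓))/7 = 3 + (⅐)*0 = 3 + 0 = 3)
(12*((X(-1)/D(-3) + 5/4) + 14) + 2479) - 3348 = (12*((3/(-2 - 1*(-3)) + 5/4) + 14) + 2479) - 3348 = (12*((3/(-2 + 3) + 5*(¼)) + 14) + 2479) - 3348 = (12*((3/1 + 5/4) + 14) + 2479) - 3348 = (12*((3*1 + 5/4) + 14) + 2479) - 3348 = (12*((3 + 5/4) + 14) + 2479) - 3348 = (12*(17/4 + 14) + 2479) - 3348 = (12*(73/4) + 2479) - 3348 = (219 + 2479) - 3348 = 2698 - 3348 = -650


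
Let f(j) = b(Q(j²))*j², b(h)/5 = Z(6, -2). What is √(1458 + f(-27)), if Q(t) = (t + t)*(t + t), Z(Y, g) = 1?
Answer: 27*√7 ≈ 71.435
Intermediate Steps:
Q(t) = 4*t² (Q(t) = (2*t)*(2*t) = 4*t²)
b(h) = 5 (b(h) = 5*1 = 5)
f(j) = 5*j²
√(1458 + f(-27)) = √(1458 + 5*(-27)²) = √(1458 + 5*729) = √(1458 + 3645) = √5103 = 27*√7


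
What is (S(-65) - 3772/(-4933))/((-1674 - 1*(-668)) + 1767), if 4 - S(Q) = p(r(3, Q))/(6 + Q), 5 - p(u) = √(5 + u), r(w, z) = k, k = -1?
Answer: 1401535/221486767 ≈ 0.0063279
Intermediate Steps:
r(w, z) = -1
p(u) = 5 - √(5 + u)
S(Q) = 4 - 3/(6 + Q) (S(Q) = 4 - (5 - √(5 - 1))/(6 + Q) = 4 - (5 - √4)/(6 + Q) = 4 - (5 - 1*2)/(6 + Q) = 4 - (5 - 2)/(6 + Q) = 4 - 3/(6 + Q))
(S(-65) - 3772/(-4933))/((-1674 - 1*(-668)) + 1767) = ((21 + 4*(-65))/(6 - 65) - 3772/(-4933))/((-1674 - 1*(-668)) + 1767) = ((21 - 260)/(-59) - 3772*(-1/4933))/((-1674 + 668) + 1767) = (-1/59*(-239) + 3772/4933)/(-1006 + 1767) = (239/59 + 3772/4933)/761 = (1401535/291047)*(1/761) = 1401535/221486767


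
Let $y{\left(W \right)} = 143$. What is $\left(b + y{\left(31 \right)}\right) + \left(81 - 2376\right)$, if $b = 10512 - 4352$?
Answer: $4008$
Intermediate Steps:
$b = 6160$ ($b = 10512 - 4352 = 6160$)
$\left(b + y{\left(31 \right)}\right) + \left(81 - 2376\right) = \left(6160 + 143\right) + \left(81 - 2376\right) = 6303 + \left(81 - 2376\right) = 6303 - 2295 = 4008$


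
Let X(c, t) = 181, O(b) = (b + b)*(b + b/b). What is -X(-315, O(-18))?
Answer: -181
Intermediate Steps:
O(b) = 2*b*(1 + b) (O(b) = (2*b)*(b + 1) = (2*b)*(1 + b) = 2*b*(1 + b))
-X(-315, O(-18)) = -1*181 = -181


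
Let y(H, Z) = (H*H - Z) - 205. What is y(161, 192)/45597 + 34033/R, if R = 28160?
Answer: 756852847/428003840 ≈ 1.7683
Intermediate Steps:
y(H, Z) = -205 + H**2 - Z (y(H, Z) = (H**2 - Z) - 205 = -205 + H**2 - Z)
y(161, 192)/45597 + 34033/R = (-205 + 161**2 - 1*192)/45597 + 34033/28160 = (-205 + 25921 - 192)*(1/45597) + 34033*(1/28160) = 25524*(1/45597) + 34033/28160 = 8508/15199 + 34033/28160 = 756852847/428003840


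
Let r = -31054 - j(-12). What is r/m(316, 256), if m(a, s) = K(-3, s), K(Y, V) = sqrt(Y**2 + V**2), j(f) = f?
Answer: -31042*sqrt(65545)/65545 ≈ -121.25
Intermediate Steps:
K(Y, V) = sqrt(V**2 + Y**2)
m(a, s) = sqrt(9 + s**2) (m(a, s) = sqrt(s**2 + (-3)**2) = sqrt(s**2 + 9) = sqrt(9 + s**2))
r = -31042 (r = -31054 - 1*(-12) = -31054 + 12 = -31042)
r/m(316, 256) = -31042/sqrt(9 + 256**2) = -31042/sqrt(9 + 65536) = -31042*sqrt(65545)/65545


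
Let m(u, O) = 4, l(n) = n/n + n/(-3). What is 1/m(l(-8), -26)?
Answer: ¼ ≈ 0.25000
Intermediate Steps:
l(n) = 1 - n/3 (l(n) = 1 + n*(-⅓) = 1 - n/3)
1/m(l(-8), -26) = 1/4 = ¼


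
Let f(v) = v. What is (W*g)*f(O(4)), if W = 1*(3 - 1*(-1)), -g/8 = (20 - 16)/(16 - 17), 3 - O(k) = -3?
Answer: 768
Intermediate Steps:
O(k) = 6 (O(k) = 3 - 1*(-3) = 3 + 3 = 6)
g = 32 (g = -8*(20 - 16)/(16 - 17) = -32/(-1) = -32*(-1) = -8*(-4) = 32)
W = 4 (W = 1*(3 + 1) = 1*4 = 4)
(W*g)*f(O(4)) = (4*32)*6 = 128*6 = 768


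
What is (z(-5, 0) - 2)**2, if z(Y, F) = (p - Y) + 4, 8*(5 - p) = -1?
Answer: 9409/64 ≈ 147.02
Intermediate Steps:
p = 41/8 (p = 5 - 1/8*(-1) = 5 + 1/8 = 41/8 ≈ 5.1250)
z(Y, F) = 73/8 - Y (z(Y, F) = (41/8 - Y) + 4 = 73/8 - Y)
(z(-5, 0) - 2)**2 = ((73/8 - 1*(-5)) - 2)**2 = ((73/8 + 5) - 2)**2 = (113/8 - 2)**2 = (97/8)**2 = 9409/64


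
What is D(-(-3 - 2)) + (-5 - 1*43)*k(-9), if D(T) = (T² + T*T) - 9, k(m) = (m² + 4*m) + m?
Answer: -1687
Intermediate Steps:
k(m) = m² + 5*m
D(T) = -9 + 2*T² (D(T) = (T² + T²) - 9 = 2*T² - 9 = -9 + 2*T²)
D(-(-3 - 2)) + (-5 - 1*43)*k(-9) = (-9 + 2*(-(-3 - 2))²) + (-5 - 1*43)*(-9*(5 - 9)) = (-9 + 2*(-1*(-5))²) + (-5 - 43)*(-9*(-4)) = (-9 + 2*5²) - 48*36 = (-9 + 2*25) - 1728 = (-9 + 50) - 1728 = 41 - 1728 = -1687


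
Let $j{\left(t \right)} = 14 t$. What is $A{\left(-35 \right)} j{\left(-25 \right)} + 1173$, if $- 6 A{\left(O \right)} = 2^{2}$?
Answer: $\frac{4219}{3} \approx 1406.3$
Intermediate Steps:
$A{\left(O \right)} = - \frac{2}{3}$ ($A{\left(O \right)} = - \frac{2^{2}}{6} = \left(- \frac{1}{6}\right) 4 = - \frac{2}{3}$)
$A{\left(-35 \right)} j{\left(-25 \right)} + 1173 = - \frac{2 \cdot 14 \left(-25\right)}{3} + 1173 = \left(- \frac{2}{3}\right) \left(-350\right) + 1173 = \frac{700}{3} + 1173 = \frac{4219}{3}$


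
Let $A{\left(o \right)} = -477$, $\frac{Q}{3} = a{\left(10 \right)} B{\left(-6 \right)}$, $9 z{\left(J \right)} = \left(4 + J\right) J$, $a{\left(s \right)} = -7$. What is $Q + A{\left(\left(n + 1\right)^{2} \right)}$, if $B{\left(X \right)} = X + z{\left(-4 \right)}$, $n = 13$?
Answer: $-351$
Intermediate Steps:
$z{\left(J \right)} = \frac{J \left(4 + J\right)}{9}$ ($z{\left(J \right)} = \frac{\left(4 + J\right) J}{9} = \frac{J \left(4 + J\right)}{9}$)
$B{\left(X \right)} = X$ ($B{\left(X \right)} = X + \frac{1}{9} \left(-4\right) \left(4 - 4\right) = X + \frac{1}{9} \left(-4\right) 0 = X + 0 = X$)
$Q = 126$ ($Q = 3 \left(\left(-7\right) \left(-6\right)\right) = 3 \cdot 42 = 126$)
$Q + A{\left(\left(n + 1\right)^{2} \right)} = 126 - 477 = -351$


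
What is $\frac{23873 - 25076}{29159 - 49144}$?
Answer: $\frac{1203}{19985} \approx 0.060195$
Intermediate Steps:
$\frac{23873 - 25076}{29159 - 49144} = - \frac{1203}{-19985} = \left(-1203\right) \left(- \frac{1}{19985}\right) = \frac{1203}{19985}$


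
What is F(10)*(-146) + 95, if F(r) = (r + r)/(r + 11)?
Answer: -925/21 ≈ -44.048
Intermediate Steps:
F(r) = 2*r/(11 + r) (F(r) = (2*r)/(11 + r) = 2*r/(11 + r))
F(10)*(-146) + 95 = (2*10/(11 + 10))*(-146) + 95 = (2*10/21)*(-146) + 95 = (2*10*(1/21))*(-146) + 95 = (20/21)*(-146) + 95 = -2920/21 + 95 = -925/21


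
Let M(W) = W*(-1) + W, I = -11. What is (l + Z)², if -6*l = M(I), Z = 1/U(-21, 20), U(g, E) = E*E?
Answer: 1/160000 ≈ 6.2500e-6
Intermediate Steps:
U(g, E) = E²
Z = 1/400 (Z = 1/(20²) = 1/400 ≈ 0.0025000)
M(W) = 0 (M(W) = -W + W = 0)
l = 0 (l = -⅙*0 = 0)
(l + Z)² = (0 + 1/400)² = (1/400)² = 1/160000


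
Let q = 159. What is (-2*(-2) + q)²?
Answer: 26569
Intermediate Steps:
(-2*(-2) + q)² = (-2*(-2) + 159)² = (4 + 159)² = 163² = 26569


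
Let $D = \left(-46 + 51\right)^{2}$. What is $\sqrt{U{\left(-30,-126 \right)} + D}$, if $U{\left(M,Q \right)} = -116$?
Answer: $i \sqrt{91} \approx 9.5394 i$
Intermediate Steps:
$D = 25$ ($D = 5^{2} = 25$)
$\sqrt{U{\left(-30,-126 \right)} + D} = \sqrt{-116 + 25} = \sqrt{-91} = i \sqrt{91}$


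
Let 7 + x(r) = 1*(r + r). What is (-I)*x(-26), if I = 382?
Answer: 22538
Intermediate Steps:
x(r) = -7 + 2*r (x(r) = -7 + 1*(r + r) = -7 + 1*(2*r) = -7 + 2*r)
(-I)*x(-26) = (-1*382)*(-7 + 2*(-26)) = -382*(-7 - 52) = -382*(-59) = 22538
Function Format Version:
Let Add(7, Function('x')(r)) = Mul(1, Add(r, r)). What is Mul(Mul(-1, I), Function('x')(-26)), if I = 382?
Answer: 22538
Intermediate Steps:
Function('x')(r) = Add(-7, Mul(2, r)) (Function('x')(r) = Add(-7, Mul(1, Add(r, r))) = Add(-7, Mul(1, Mul(2, r))) = Add(-7, Mul(2, r)))
Mul(Mul(-1, I), Function('x')(-26)) = Mul(Mul(-1, 382), Add(-7, Mul(2, -26))) = Mul(-382, Add(-7, -52)) = Mul(-382, -59) = 22538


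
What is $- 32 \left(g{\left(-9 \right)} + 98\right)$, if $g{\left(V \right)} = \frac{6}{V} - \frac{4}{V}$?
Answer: $- \frac{28160}{9} \approx -3128.9$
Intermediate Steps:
$g{\left(V \right)} = \frac{2}{V}$
$- 32 \left(g{\left(-9 \right)} + 98\right) = - 32 \left(\frac{2}{-9} + 98\right) = - 32 \left(2 \left(- \frac{1}{9}\right) + 98\right) = - 32 \left(- \frac{2}{9} + 98\right) = \left(-32\right) \frac{880}{9} = - \frac{28160}{9}$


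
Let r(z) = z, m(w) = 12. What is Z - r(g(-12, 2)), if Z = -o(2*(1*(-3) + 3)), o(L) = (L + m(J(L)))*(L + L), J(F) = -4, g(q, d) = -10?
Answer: 10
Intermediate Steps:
o(L) = 2*L*(12 + L) (o(L) = (L + 12)*(L + L) = (12 + L)*(2*L) = 2*L*(12 + L))
Z = 0 (Z = -2*2*(1*(-3) + 3)*(12 + 2*(1*(-3) + 3)) = -2*2*(-3 + 3)*(12 + 2*(-3 + 3)) = -2*2*0*(12 + 2*0) = -2*0*(12 + 0) = -2*0*12 = -1*0 = 0)
Z - r(g(-12, 2)) = 0 - 1*(-10) = 0 + 10 = 10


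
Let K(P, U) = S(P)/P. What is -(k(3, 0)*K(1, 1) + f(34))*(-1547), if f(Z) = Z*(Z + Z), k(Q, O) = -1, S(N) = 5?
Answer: 3568929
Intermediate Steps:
K(P, U) = 5/P
f(Z) = 2*Z² (f(Z) = Z*(2*Z) = 2*Z²)
-(k(3, 0)*K(1, 1) + f(34))*(-1547) = -(-5/1 + 2*34²)*(-1547) = -(-5 + 2*1156)*(-1547) = -(-1*5 + 2312)*(-1547) = -(-5 + 2312)*(-1547) = -2307*(-1547) = -1*(-3568929) = 3568929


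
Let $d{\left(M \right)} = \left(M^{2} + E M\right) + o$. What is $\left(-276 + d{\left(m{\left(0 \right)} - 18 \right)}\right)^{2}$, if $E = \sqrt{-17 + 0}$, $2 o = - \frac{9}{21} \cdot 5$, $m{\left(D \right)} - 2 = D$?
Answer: $- \frac{765967}{196} + \frac{4720 i \sqrt{17}}{7} \approx -3908.0 + 2780.2 i$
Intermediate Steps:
$m{\left(D \right)} = 2 + D$
$o = - \frac{15}{14}$ ($o = \frac{- \frac{9}{21} \cdot 5}{2} = \frac{\left(-9\right) \frac{1}{21} \cdot 5}{2} = \frac{\left(- \frac{3}{7}\right) 5}{2} = \frac{1}{2} \left(- \frac{15}{7}\right) = - \frac{15}{14} \approx -1.0714$)
$E = i \sqrt{17}$ ($E = \sqrt{-17} = i \sqrt{17} \approx 4.1231 i$)
$d{\left(M \right)} = - \frac{15}{14} + M^{2} + i M \sqrt{17}$ ($d{\left(M \right)} = \left(M^{2} + i \sqrt{17} M\right) - \frac{15}{14} = \left(M^{2} + i M \sqrt{17}\right) - \frac{15}{14} = - \frac{15}{14} + M^{2} + i M \sqrt{17}$)
$\left(-276 + d{\left(m{\left(0 \right)} - 18 \right)}\right)^{2} = \left(-276 + \left(- \frac{15}{14} + \left(\left(2 + 0\right) - 18\right)^{2} + i \left(\left(2 + 0\right) - 18\right) \sqrt{17}\right)\right)^{2} = \left(-276 + \left(- \frac{15}{14} + \left(2 - 18\right)^{2} + i \left(2 - 18\right) \sqrt{17}\right)\right)^{2} = \left(-276 + \left(- \frac{15}{14} + \left(-16\right)^{2} + i \left(-16\right) \sqrt{17}\right)\right)^{2} = \left(-276 - \left(- \frac{3569}{14} + 16 i \sqrt{17}\right)\right)^{2} = \left(-276 + \left(\frac{3569}{14} - 16 i \sqrt{17}\right)\right)^{2} = \left(- \frac{295}{14} - 16 i \sqrt{17}\right)^{2}$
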